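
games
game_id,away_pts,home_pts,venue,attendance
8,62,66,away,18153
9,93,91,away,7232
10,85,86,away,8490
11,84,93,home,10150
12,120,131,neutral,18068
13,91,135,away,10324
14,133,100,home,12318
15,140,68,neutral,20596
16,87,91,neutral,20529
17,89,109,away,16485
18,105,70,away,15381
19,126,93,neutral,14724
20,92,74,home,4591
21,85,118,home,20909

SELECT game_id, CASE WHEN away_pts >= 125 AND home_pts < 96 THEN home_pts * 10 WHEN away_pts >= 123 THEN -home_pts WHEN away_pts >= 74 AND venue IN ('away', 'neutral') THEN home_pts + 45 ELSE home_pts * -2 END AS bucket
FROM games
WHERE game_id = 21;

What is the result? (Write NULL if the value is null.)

-236

game_id = 21: away_pts=85, home_pts=118, venue=home, attendance=20909.
away_pts >= 125 AND home_pts < 96 → false
away_pts >= 123 → false
away_pts >= 74 AND venue IN ('away', 'neutral') → false
No prior WHEN matched → ELSE → -236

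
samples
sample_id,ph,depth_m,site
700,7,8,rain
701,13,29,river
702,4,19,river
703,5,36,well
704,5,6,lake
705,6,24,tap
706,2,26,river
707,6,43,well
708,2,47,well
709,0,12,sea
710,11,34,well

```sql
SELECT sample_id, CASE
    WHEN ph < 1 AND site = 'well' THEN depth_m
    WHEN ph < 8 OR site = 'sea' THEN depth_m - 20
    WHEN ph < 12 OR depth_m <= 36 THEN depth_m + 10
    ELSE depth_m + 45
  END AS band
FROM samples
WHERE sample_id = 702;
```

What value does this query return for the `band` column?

-1

sample_id = 702: ph=4, depth_m=19, site=river.
ph < 1 AND site = 'well' → false
ph < 8 OR site = 'sea' → true → -1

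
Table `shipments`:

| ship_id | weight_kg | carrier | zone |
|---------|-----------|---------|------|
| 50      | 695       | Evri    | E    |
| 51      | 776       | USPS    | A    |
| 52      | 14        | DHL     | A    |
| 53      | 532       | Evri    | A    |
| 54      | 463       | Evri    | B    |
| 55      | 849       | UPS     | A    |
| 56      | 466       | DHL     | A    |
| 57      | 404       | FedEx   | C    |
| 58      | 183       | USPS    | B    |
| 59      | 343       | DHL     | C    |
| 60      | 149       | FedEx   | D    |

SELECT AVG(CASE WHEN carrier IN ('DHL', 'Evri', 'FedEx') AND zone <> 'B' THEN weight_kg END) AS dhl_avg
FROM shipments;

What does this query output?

ship_id=50: ✓ → 695
ship_id=51: ✗
ship_id=52: ✓ → 14
ship_id=53: ✓ → 532
ship_id=54: ✗
ship_id=55: ✗
ship_id=56: ✓ → 466
ship_id=57: ✓ → 404
ship_id=58: ✗
ship_id=59: ✓ → 343
ship_id=60: ✓ → 149
dhl_avg = (695 + 14 + 532 + 466 + 404 + 343 + 149) / 7 = 371.8571428571

371.8571428571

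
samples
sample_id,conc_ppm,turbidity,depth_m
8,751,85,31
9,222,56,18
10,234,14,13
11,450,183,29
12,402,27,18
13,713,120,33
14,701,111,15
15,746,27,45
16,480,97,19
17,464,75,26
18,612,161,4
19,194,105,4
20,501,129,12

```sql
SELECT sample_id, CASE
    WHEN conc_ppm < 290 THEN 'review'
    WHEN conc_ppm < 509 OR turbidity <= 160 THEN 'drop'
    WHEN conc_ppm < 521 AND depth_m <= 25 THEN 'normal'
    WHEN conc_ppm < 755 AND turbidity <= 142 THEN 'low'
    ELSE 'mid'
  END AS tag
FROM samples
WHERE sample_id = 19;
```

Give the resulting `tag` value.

review

sample_id = 19: conc_ppm=194, turbidity=105, depth_m=4.
conc_ppm < 290 → true → review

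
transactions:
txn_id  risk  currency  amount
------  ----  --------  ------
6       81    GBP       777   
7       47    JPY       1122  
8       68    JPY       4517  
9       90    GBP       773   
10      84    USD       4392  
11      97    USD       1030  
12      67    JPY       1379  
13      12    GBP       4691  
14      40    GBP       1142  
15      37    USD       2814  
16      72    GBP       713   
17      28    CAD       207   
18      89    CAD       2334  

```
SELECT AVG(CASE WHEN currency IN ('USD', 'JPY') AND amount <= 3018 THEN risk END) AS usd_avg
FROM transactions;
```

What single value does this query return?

txn_id=6: ✗
txn_id=7: ✓ → 47
txn_id=8: ✗
txn_id=9: ✗
txn_id=10: ✗
txn_id=11: ✓ → 97
txn_id=12: ✓ → 67
txn_id=13: ✗
txn_id=14: ✗
txn_id=15: ✓ → 37
txn_id=16: ✗
txn_id=17: ✗
txn_id=18: ✗
usd_avg = (47 + 97 + 67 + 37) / 4 = 62

62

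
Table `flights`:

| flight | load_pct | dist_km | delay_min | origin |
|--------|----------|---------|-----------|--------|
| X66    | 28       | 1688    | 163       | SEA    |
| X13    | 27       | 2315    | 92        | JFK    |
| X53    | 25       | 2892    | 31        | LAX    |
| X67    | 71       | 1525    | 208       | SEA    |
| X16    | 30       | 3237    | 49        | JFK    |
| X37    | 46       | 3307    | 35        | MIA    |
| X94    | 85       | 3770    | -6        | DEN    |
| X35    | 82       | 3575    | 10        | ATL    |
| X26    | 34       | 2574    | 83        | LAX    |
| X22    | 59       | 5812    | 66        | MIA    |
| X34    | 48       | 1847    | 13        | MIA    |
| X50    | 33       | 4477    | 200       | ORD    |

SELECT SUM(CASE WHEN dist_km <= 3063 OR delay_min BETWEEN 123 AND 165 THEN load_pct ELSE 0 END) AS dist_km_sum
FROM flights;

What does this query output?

flight=X66: ✓ → 28
flight=X13: ✓ → 27
flight=X53: ✓ → 25
flight=X67: ✓ → 71
flight=X16: ✗
flight=X37: ✗
flight=X94: ✗
flight=X35: ✗
flight=X26: ✓ → 34
flight=X22: ✗
flight=X34: ✓ → 48
flight=X50: ✗
dist_km_sum = 28 + 27 + 25 + 71 + 34 + 48 = 233

233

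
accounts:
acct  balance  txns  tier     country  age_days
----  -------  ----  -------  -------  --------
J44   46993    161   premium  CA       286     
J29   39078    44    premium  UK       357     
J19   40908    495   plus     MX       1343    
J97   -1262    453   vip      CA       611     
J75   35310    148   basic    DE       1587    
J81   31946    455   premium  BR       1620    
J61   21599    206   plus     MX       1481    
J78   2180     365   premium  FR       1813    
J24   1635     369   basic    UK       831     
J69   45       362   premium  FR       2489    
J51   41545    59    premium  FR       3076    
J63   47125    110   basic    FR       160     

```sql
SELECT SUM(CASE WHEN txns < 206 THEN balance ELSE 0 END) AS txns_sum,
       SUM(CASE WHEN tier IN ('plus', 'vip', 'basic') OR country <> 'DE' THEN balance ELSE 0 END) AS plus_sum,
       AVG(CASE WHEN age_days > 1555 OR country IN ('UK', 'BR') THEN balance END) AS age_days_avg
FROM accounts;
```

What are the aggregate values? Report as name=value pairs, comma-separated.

txns_sum=210051, plus_sum=307102, age_days_avg=21677

[txns_sum: txns < 206]
acct=J44: ✓ → 46993
acct=J29: ✓ → 39078
acct=J19: ✗
acct=J97: ✗
acct=J75: ✓ → 35310
acct=J81: ✗
acct=J61: ✗
acct=J78: ✗
acct=J24: ✗
acct=J69: ✗
acct=J51: ✓ → 41545
acct=J63: ✓ → 47125
txns_sum = 46993 + 39078 + 35310 + 41545 + 47125 = 210051
—
[plus_sum: tier IN ('plus', 'vip', 'basic') OR country <> 'DE']
acct=J44: ✓ → 46993
acct=J29: ✓ → 39078
acct=J19: ✓ → 40908
acct=J97: ✓ → -1262
acct=J75: ✓ → 35310
acct=J81: ✓ → 31946
acct=J61: ✓ → 21599
acct=J78: ✓ → 2180
acct=J24: ✓ → 1635
acct=J69: ✓ → 45
acct=J51: ✓ → 41545
acct=J63: ✓ → 47125
plus_sum = 46993 + 39078 + 40908 + -1262 + 35310 + 31946 + 21599 + 2180 + 1635 + 45 + 41545 + 47125 = 307102
—
[age_days_avg: age_days > 1555 OR country IN ('UK', 'BR')]
acct=J44: ✗
acct=J29: ✓ → 39078
acct=J19: ✗
acct=J97: ✗
acct=J75: ✓ → 35310
acct=J81: ✓ → 31946
acct=J61: ✗
acct=J78: ✓ → 2180
acct=J24: ✓ → 1635
acct=J69: ✓ → 45
acct=J51: ✓ → 41545
acct=J63: ✗
age_days_avg = (39078 + 35310 + 31946 + 2180 + 1635 + 45 + 41545) / 7 = 21677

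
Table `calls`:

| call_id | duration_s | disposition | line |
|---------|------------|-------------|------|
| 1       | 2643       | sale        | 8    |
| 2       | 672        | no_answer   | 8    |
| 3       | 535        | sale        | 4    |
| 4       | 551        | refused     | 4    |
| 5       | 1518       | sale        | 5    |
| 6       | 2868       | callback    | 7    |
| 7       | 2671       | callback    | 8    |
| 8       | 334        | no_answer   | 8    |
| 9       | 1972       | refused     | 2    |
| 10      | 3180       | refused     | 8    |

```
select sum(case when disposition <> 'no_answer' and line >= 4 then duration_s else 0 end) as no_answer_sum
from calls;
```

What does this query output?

13966

call_id=1: ✓ → 2643
call_id=2: ✗
call_id=3: ✓ → 535
call_id=4: ✓ → 551
call_id=5: ✓ → 1518
call_id=6: ✓ → 2868
call_id=7: ✓ → 2671
call_id=8: ✗
call_id=9: ✗
call_id=10: ✓ → 3180
no_answer_sum = 2643 + 535 + 551 + 1518 + 2868 + 2671 + 3180 = 13966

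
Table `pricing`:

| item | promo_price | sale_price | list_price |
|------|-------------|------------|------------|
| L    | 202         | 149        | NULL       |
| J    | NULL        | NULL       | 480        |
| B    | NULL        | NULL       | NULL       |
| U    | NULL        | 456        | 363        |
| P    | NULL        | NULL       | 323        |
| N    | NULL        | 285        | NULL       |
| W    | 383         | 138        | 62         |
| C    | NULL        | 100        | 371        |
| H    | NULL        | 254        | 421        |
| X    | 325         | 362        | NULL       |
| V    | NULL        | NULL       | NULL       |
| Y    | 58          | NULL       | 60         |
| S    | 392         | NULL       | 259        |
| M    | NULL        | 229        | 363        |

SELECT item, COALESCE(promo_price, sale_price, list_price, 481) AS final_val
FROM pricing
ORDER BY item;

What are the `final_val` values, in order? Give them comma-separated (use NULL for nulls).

481, 100, 254, 480, 202, 229, 285, 323, 392, 456, 481, 383, 325, 58

item=B: promo_price=NULL, sale_price=NULL, list_price=NULL, → literal 481 → 481
item=C: promo_price=NULL, sale_price=100 → 100
item=H: promo_price=NULL, sale_price=254 → 254
item=J: promo_price=NULL, sale_price=NULL, list_price=480 → 480
item=L: promo_price=202 → 202
item=M: promo_price=NULL, sale_price=229 → 229
item=N: promo_price=NULL, sale_price=285 → 285
item=P: promo_price=NULL, sale_price=NULL, list_price=323 → 323
item=S: promo_price=392 → 392
item=U: promo_price=NULL, sale_price=456 → 456
item=V: promo_price=NULL, sale_price=NULL, list_price=NULL, → literal 481 → 481
item=W: promo_price=383 → 383
item=X: promo_price=325 → 325
item=Y: promo_price=58 → 58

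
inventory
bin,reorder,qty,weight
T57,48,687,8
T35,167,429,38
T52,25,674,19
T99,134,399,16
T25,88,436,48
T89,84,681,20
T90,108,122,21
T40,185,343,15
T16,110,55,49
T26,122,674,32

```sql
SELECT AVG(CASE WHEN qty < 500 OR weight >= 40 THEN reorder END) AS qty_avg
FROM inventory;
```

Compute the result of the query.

132

bin=T57: ✗
bin=T35: ✓ → 167
bin=T52: ✗
bin=T99: ✓ → 134
bin=T25: ✓ → 88
bin=T89: ✗
bin=T90: ✓ → 108
bin=T40: ✓ → 185
bin=T16: ✓ → 110
bin=T26: ✗
qty_avg = (167 + 134 + 88 + 108 + 185 + 110) / 6 = 132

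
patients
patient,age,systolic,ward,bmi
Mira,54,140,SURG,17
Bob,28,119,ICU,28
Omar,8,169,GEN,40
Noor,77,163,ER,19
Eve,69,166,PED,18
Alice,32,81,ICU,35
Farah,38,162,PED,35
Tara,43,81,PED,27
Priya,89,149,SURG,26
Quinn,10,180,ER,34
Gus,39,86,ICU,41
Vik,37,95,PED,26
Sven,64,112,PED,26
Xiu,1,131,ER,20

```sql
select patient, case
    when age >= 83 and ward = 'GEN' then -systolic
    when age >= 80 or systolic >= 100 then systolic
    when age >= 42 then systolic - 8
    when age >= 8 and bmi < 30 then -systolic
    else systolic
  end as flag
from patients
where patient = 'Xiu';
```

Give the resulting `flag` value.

131

patient = Xiu: age=1, systolic=131, ward=ER, bmi=20.
age >= 83 and ward = 'GEN' → false
age >= 80 or systolic >= 100 → true → 131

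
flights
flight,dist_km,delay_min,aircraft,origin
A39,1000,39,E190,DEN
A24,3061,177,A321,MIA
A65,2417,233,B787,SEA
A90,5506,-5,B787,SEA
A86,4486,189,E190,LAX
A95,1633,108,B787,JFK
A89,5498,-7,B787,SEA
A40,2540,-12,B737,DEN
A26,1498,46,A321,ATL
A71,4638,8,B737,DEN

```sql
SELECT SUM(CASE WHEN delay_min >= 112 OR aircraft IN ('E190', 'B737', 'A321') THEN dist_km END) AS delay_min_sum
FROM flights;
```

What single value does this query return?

flight=A39: ✓ → 1000
flight=A24: ✓ → 3061
flight=A65: ✓ → 2417
flight=A90: ✗
flight=A86: ✓ → 4486
flight=A95: ✗
flight=A89: ✗
flight=A40: ✓ → 2540
flight=A26: ✓ → 1498
flight=A71: ✓ → 4638
delay_min_sum = 1000 + 3061 + 2417 + 4486 + 2540 + 1498 + 4638 = 19640

19640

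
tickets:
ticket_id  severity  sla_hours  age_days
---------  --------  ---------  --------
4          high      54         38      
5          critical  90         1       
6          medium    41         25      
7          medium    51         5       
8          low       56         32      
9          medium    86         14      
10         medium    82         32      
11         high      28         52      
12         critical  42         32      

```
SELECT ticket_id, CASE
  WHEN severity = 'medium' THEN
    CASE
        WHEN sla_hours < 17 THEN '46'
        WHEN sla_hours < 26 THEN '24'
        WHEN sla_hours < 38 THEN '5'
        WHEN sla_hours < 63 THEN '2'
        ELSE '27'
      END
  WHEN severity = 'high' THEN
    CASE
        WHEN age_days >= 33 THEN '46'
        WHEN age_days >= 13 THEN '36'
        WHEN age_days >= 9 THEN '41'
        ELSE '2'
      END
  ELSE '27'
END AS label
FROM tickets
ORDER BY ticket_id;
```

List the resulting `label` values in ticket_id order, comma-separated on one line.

ticket_id=4: severity='high' → inner[age_days >= 33] → 46
ticket_id=5: severity='critical' → outer ELSE → 27
ticket_id=6: severity='medium' → inner[sla_hours < 63] → 2
ticket_id=7: severity='medium' → inner[sla_hours < 63] → 2
ticket_id=8: severity='low' → outer ELSE → 27
ticket_id=9: severity='medium' → inner[ELSE] → 27
ticket_id=10: severity='medium' → inner[ELSE] → 27
ticket_id=11: severity='high' → inner[age_days >= 33] → 46
ticket_id=12: severity='critical' → outer ELSE → 27

46, 27, 2, 2, 27, 27, 27, 46, 27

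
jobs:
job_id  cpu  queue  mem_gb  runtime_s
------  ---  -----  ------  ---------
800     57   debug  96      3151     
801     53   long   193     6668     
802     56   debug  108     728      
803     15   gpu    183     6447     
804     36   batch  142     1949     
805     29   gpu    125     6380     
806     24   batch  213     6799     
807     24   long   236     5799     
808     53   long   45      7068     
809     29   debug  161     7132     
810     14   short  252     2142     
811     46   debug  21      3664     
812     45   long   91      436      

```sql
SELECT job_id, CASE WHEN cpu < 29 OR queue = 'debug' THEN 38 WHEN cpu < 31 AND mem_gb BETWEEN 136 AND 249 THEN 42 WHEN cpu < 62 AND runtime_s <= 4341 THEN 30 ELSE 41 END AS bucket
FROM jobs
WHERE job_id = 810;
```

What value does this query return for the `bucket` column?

job_id = 810: cpu=14, queue=short, mem_gb=252, runtime_s=2142.
cpu < 29 OR queue = 'debug' → true → 38

38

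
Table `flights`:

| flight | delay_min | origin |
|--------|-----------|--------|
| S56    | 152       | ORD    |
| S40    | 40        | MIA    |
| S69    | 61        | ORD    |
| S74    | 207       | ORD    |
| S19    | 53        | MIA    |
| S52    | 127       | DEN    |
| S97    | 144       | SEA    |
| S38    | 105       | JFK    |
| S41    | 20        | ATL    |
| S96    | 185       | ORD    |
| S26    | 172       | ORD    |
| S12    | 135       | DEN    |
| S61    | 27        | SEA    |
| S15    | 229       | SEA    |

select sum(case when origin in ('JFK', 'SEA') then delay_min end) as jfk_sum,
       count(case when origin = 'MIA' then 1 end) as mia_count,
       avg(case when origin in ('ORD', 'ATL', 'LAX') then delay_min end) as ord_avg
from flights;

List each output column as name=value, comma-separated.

jfk_sum=505, mia_count=2, ord_avg=132.8333333333

[jfk_sum: origin in ('JFK', 'SEA')]
flight=S56: ✗
flight=S40: ✗
flight=S69: ✗
flight=S74: ✗
flight=S19: ✗
flight=S52: ✗
flight=S97: ✓ → 144
flight=S38: ✓ → 105
flight=S41: ✗
flight=S96: ✗
flight=S26: ✗
flight=S12: ✗
flight=S61: ✓ → 27
flight=S15: ✓ → 229
jfk_sum = 144 + 105 + 27 + 229 = 505
—
[mia_count: origin = 'MIA']
flight=S56: ✗
flight=S40: ✓ → 1
flight=S69: ✗
flight=S74: ✗
flight=S19: ✓ → 1
flight=S52: ✗
flight=S97: ✗
flight=S38: ✗
flight=S41: ✗
flight=S96: ✗
flight=S26: ✗
flight=S12: ✗
flight=S61: ✗
flight=S15: ✗
mia_count = COUNT(1, 1) = 2
—
[ord_avg: origin in ('ORD', 'ATL', 'LAX')]
flight=S56: ✓ → 152
flight=S40: ✗
flight=S69: ✓ → 61
flight=S74: ✓ → 207
flight=S19: ✗
flight=S52: ✗
flight=S97: ✗
flight=S38: ✗
flight=S41: ✓ → 20
flight=S96: ✓ → 185
flight=S26: ✓ → 172
flight=S12: ✗
flight=S61: ✗
flight=S15: ✗
ord_avg = (152 + 61 + 207 + 20 + 185 + 172) / 6 = 132.8333333333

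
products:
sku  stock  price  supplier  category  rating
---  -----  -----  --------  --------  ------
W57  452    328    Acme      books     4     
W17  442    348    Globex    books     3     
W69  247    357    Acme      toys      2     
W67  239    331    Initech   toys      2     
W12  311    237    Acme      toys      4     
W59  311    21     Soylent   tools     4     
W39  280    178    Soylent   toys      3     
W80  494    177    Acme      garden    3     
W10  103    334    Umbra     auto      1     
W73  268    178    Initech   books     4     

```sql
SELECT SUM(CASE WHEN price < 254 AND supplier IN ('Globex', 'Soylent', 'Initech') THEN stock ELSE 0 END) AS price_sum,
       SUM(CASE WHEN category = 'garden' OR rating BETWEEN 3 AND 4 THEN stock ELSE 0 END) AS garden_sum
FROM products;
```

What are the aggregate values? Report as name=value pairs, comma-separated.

price_sum=859, garden_sum=2558

[price_sum: price < 254 AND supplier IN ('Globex', 'Soylent', 'Initech')]
sku=W57: ✗
sku=W17: ✗
sku=W69: ✗
sku=W67: ✗
sku=W12: ✗
sku=W59: ✓ → 311
sku=W39: ✓ → 280
sku=W80: ✗
sku=W10: ✗
sku=W73: ✓ → 268
price_sum = 311 + 280 + 268 = 859
—
[garden_sum: category = 'garden' OR rating BETWEEN 3 AND 4]
sku=W57: ✓ → 452
sku=W17: ✓ → 442
sku=W69: ✗
sku=W67: ✗
sku=W12: ✓ → 311
sku=W59: ✓ → 311
sku=W39: ✓ → 280
sku=W80: ✓ → 494
sku=W10: ✗
sku=W73: ✓ → 268
garden_sum = 452 + 442 + 311 + 311 + 280 + 494 + 268 = 2558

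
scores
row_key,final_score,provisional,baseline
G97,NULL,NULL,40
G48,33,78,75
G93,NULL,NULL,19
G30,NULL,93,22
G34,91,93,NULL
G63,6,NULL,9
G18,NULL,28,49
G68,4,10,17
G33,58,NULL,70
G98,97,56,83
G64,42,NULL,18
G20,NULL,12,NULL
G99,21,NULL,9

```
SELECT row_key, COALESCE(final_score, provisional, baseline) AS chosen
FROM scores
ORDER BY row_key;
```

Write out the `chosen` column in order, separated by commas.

28, 12, 93, 58, 91, 33, 6, 42, 4, 19, 40, 97, 21

row_key=G18: final_score=NULL, provisional=28 → 28
row_key=G20: final_score=NULL, provisional=12 → 12
row_key=G30: final_score=NULL, provisional=93 → 93
row_key=G33: final_score=58 → 58
row_key=G34: final_score=91 → 91
row_key=G48: final_score=33 → 33
row_key=G63: final_score=6 → 6
row_key=G64: final_score=42 → 42
row_key=G68: final_score=4 → 4
row_key=G93: final_score=NULL, provisional=NULL, baseline=19 → 19
row_key=G97: final_score=NULL, provisional=NULL, baseline=40 → 40
row_key=G98: final_score=97 → 97
row_key=G99: final_score=21 → 21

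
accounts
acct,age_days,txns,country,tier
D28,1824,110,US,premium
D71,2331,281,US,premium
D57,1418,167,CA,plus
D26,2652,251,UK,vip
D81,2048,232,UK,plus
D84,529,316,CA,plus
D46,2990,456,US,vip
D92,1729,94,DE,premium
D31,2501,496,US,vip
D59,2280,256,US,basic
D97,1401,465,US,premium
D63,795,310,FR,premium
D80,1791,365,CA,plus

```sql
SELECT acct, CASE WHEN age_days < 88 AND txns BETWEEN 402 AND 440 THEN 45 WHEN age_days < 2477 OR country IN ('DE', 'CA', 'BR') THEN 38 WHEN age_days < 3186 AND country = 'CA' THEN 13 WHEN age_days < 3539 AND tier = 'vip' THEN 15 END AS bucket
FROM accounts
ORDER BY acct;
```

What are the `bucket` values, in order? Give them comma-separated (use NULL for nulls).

15, 38, 15, 15, 38, 38, 38, 38, 38, 38, 38, 38, 38

acct=D26: age_days < 3539 AND tier = 'vip' → 15
acct=D28: age_days < 2477 OR country IN ('DE', 'CA', 'BR') → 38
acct=D31: age_days < 3539 AND tier = 'vip' → 15
acct=D46: age_days < 3539 AND tier = 'vip' → 15
acct=D57: age_days < 2477 OR country IN ('DE', 'CA', 'BR') → 38
acct=D59: age_days < 2477 OR country IN ('DE', 'CA', 'BR') → 38
acct=D63: age_days < 2477 OR country IN ('DE', 'CA', 'BR') → 38
acct=D71: age_days < 2477 OR country IN ('DE', 'CA', 'BR') → 38
acct=D80: age_days < 2477 OR country IN ('DE', 'CA', 'BR') → 38
acct=D81: age_days < 2477 OR country IN ('DE', 'CA', 'BR') → 38
acct=D84: age_days < 2477 OR country IN ('DE', 'CA', 'BR') → 38
acct=D92: age_days < 2477 OR country IN ('DE', 'CA', 'BR') → 38
acct=D97: age_days < 2477 OR country IN ('DE', 'CA', 'BR') → 38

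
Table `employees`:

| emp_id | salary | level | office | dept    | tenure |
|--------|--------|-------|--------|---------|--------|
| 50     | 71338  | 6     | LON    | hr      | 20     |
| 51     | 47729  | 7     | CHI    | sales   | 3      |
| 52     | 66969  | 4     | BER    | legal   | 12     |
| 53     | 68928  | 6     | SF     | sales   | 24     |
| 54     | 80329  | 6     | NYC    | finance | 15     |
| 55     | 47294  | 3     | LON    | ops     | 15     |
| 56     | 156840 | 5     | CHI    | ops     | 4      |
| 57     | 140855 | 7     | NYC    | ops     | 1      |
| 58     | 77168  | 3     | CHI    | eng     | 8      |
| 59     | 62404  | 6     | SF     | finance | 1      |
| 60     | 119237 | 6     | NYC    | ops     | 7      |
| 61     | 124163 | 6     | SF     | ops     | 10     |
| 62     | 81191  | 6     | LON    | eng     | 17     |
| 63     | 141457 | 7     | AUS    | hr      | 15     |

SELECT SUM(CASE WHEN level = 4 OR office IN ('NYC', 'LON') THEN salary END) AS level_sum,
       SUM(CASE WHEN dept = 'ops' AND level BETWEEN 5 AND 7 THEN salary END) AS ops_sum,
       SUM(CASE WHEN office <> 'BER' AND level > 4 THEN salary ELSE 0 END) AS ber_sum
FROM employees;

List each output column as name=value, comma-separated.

[level_sum: level = 4 OR office IN ('NYC', 'LON')]
emp_id=50: ✓ → 71338
emp_id=51: ✗
emp_id=52: ✓ → 66969
emp_id=53: ✗
emp_id=54: ✓ → 80329
emp_id=55: ✓ → 47294
emp_id=56: ✗
emp_id=57: ✓ → 140855
emp_id=58: ✗
emp_id=59: ✗
emp_id=60: ✓ → 119237
emp_id=61: ✗
emp_id=62: ✓ → 81191
emp_id=63: ✗
level_sum = 71338 + 66969 + 80329 + 47294 + 140855 + 119237 + 81191 = 607213
—
[ops_sum: dept = 'ops' AND level BETWEEN 5 AND 7]
emp_id=50: ✗
emp_id=51: ✗
emp_id=52: ✗
emp_id=53: ✗
emp_id=54: ✗
emp_id=55: ✗
emp_id=56: ✓ → 156840
emp_id=57: ✓ → 140855
emp_id=58: ✗
emp_id=59: ✗
emp_id=60: ✓ → 119237
emp_id=61: ✓ → 124163
emp_id=62: ✗
emp_id=63: ✗
ops_sum = 156840 + 140855 + 119237 + 124163 = 541095
—
[ber_sum: office <> 'BER' AND level > 4]
emp_id=50: ✓ → 71338
emp_id=51: ✓ → 47729
emp_id=52: ✗
emp_id=53: ✓ → 68928
emp_id=54: ✓ → 80329
emp_id=55: ✗
emp_id=56: ✓ → 156840
emp_id=57: ✓ → 140855
emp_id=58: ✗
emp_id=59: ✓ → 62404
emp_id=60: ✓ → 119237
emp_id=61: ✓ → 124163
emp_id=62: ✓ → 81191
emp_id=63: ✓ → 141457
ber_sum = 71338 + 47729 + 68928 + 80329 + 156840 + 140855 + 62404 + 119237 + 124163 + 81191 + 141457 = 1094471

level_sum=607213, ops_sum=541095, ber_sum=1094471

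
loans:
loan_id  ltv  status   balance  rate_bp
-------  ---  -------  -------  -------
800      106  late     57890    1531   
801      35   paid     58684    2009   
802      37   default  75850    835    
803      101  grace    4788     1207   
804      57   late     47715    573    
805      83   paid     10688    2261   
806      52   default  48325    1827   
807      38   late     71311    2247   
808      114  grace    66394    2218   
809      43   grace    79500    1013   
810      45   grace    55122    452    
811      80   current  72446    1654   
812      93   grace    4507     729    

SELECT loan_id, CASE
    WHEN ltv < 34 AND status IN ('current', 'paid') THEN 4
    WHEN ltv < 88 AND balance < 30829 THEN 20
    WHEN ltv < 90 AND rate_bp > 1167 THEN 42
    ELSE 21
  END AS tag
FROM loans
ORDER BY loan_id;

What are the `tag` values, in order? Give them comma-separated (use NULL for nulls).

loan_id=800: ELSE → 21
loan_id=801: ltv < 90 AND rate_bp > 1167 → 42
loan_id=802: ELSE → 21
loan_id=803: ELSE → 21
loan_id=804: ELSE → 21
loan_id=805: ltv < 88 AND balance < 30829 → 20
loan_id=806: ltv < 90 AND rate_bp > 1167 → 42
loan_id=807: ltv < 90 AND rate_bp > 1167 → 42
loan_id=808: ELSE → 21
loan_id=809: ELSE → 21
loan_id=810: ELSE → 21
loan_id=811: ltv < 90 AND rate_bp > 1167 → 42
loan_id=812: ELSE → 21

21, 42, 21, 21, 21, 20, 42, 42, 21, 21, 21, 42, 21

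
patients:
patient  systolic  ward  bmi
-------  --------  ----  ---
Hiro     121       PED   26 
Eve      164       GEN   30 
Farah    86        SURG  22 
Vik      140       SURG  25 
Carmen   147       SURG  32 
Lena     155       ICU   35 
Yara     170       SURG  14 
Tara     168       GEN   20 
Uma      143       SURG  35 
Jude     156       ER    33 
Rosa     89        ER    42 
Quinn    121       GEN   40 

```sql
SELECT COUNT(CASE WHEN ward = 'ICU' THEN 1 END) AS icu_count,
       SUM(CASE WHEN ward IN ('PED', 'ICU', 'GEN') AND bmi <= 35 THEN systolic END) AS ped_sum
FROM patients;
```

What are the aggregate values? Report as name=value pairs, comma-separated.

icu_count=1, ped_sum=608

[icu_count: ward = 'ICU']
patient=Hiro: ✗
patient=Eve: ✗
patient=Farah: ✗
patient=Vik: ✗
patient=Carmen: ✗
patient=Lena: ✓ → 1
patient=Yara: ✗
patient=Tara: ✗
patient=Uma: ✗
patient=Jude: ✗
patient=Rosa: ✗
patient=Quinn: ✗
icu_count = COUNT(1) = 1
—
[ped_sum: ward IN ('PED', 'ICU', 'GEN') AND bmi <= 35]
patient=Hiro: ✓ → 121
patient=Eve: ✓ → 164
patient=Farah: ✗
patient=Vik: ✗
patient=Carmen: ✗
patient=Lena: ✓ → 155
patient=Yara: ✗
patient=Tara: ✓ → 168
patient=Uma: ✗
patient=Jude: ✗
patient=Rosa: ✗
patient=Quinn: ✗
ped_sum = 121 + 164 + 155 + 168 = 608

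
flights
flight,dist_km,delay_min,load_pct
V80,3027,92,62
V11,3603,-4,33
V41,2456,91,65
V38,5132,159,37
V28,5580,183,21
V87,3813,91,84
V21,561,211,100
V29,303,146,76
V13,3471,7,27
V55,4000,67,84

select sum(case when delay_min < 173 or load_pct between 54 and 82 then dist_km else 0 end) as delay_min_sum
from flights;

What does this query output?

25805

flight=V80: ✓ → 3027
flight=V11: ✓ → 3603
flight=V41: ✓ → 2456
flight=V38: ✓ → 5132
flight=V28: ✗
flight=V87: ✓ → 3813
flight=V21: ✗
flight=V29: ✓ → 303
flight=V13: ✓ → 3471
flight=V55: ✓ → 4000
delay_min_sum = 3027 + 3603 + 2456 + 5132 + 3813 + 303 + 3471 + 4000 = 25805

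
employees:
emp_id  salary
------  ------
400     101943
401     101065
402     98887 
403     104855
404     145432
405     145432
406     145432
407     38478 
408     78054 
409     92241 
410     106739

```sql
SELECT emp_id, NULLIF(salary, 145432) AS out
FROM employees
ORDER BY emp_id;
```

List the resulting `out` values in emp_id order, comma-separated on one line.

emp_id=400: salary=101943 vs 145432: differ → 101943
emp_id=401: salary=101065 vs 145432: differ → 101065
emp_id=402: salary=98887 vs 145432: differ → 98887
emp_id=403: salary=104855 vs 145432: differ → 104855
emp_id=404: salary=145432 vs 145432: equal → NULL
emp_id=405: salary=145432 vs 145432: equal → NULL
emp_id=406: salary=145432 vs 145432: equal → NULL
emp_id=407: salary=38478 vs 145432: differ → 38478
emp_id=408: salary=78054 vs 145432: differ → 78054
emp_id=409: salary=92241 vs 145432: differ → 92241
emp_id=410: salary=106739 vs 145432: differ → 106739

101943, 101065, 98887, 104855, NULL, NULL, NULL, 38478, 78054, 92241, 106739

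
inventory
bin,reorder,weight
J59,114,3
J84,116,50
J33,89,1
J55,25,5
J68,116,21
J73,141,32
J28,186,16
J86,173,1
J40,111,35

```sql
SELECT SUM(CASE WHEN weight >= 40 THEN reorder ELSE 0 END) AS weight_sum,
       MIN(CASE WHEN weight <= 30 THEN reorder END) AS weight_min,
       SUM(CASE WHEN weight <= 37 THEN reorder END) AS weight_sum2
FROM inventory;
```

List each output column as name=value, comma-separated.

[weight_sum: weight >= 40]
bin=J59: ✗
bin=J84: ✓ → 116
bin=J33: ✗
bin=J55: ✗
bin=J68: ✗
bin=J73: ✗
bin=J28: ✗
bin=J86: ✗
bin=J40: ✗
weight_sum = 116
—
[weight_min: weight <= 30]
bin=J59: ✓ → 114
bin=J84: ✗
bin=J33: ✓ → 89
bin=J55: ✓ → 25
bin=J68: ✓ → 116
bin=J73: ✗
bin=J28: ✓ → 186
bin=J86: ✓ → 173
bin=J40: ✗
weight_min = MIN(114, 89, 25, 116, 186, 173) = 25
—
[weight_sum2: weight <= 37]
bin=J59: ✓ → 114
bin=J84: ✗
bin=J33: ✓ → 89
bin=J55: ✓ → 25
bin=J68: ✓ → 116
bin=J73: ✓ → 141
bin=J28: ✓ → 186
bin=J86: ✓ → 173
bin=J40: ✓ → 111
weight_sum2 = 114 + 89 + 25 + 116 + 141 + 186 + 173 + 111 = 955

weight_sum=116, weight_min=25, weight_sum2=955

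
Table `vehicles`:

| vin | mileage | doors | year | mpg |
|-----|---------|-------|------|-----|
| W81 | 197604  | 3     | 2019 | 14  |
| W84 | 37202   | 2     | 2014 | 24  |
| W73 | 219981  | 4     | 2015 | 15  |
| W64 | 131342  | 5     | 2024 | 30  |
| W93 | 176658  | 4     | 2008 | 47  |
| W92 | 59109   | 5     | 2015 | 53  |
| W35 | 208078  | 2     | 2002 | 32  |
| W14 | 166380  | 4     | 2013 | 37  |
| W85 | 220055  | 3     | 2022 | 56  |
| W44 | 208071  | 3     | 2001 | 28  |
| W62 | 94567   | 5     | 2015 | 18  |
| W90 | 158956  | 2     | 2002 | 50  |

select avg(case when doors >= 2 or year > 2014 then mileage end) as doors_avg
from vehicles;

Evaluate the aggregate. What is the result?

156500.25

vin=W81: ✓ → 197604
vin=W84: ✓ → 37202
vin=W73: ✓ → 219981
vin=W64: ✓ → 131342
vin=W93: ✓ → 176658
vin=W92: ✓ → 59109
vin=W35: ✓ → 208078
vin=W14: ✓ → 166380
vin=W85: ✓ → 220055
vin=W44: ✓ → 208071
vin=W62: ✓ → 94567
vin=W90: ✓ → 158956
doors_avg = (197604 + 37202 + 219981 + 131342 + 176658 + 59109 + 208078 + 166380 + 220055 + 208071 + 94567 + 158956) / 12 = 156500.25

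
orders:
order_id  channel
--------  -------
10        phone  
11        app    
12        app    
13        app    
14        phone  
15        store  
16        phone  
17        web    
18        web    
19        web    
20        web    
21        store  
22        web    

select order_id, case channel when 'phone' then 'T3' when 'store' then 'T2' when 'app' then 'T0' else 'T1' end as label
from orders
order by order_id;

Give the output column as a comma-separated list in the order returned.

T3, T0, T0, T0, T3, T2, T3, T1, T1, T1, T1, T2, T1

order_id=10: channel='phone' → T3
order_id=11: channel='app' → T0
order_id=12: channel='app' → T0
order_id=13: channel='app' → T0
order_id=14: channel='phone' → T3
order_id=15: channel='store' → T2
order_id=16: channel='phone' → T3
order_id=17: ELSE → T1
order_id=18: ELSE → T1
order_id=19: ELSE → T1
order_id=20: ELSE → T1
order_id=21: channel='store' → T2
order_id=22: ELSE → T1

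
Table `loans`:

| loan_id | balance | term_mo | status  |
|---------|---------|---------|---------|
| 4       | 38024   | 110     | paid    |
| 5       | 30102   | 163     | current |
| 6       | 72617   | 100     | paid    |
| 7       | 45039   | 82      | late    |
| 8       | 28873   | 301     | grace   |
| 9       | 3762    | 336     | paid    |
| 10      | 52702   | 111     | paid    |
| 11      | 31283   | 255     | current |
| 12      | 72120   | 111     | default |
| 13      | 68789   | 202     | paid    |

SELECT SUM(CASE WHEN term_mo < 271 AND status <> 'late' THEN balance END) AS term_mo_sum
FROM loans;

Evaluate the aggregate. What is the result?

365637

loan_id=4: ✓ → 38024
loan_id=5: ✓ → 30102
loan_id=6: ✓ → 72617
loan_id=7: ✗
loan_id=8: ✗
loan_id=9: ✗
loan_id=10: ✓ → 52702
loan_id=11: ✓ → 31283
loan_id=12: ✓ → 72120
loan_id=13: ✓ → 68789
term_mo_sum = 38024 + 30102 + 72617 + 52702 + 31283 + 72120 + 68789 = 365637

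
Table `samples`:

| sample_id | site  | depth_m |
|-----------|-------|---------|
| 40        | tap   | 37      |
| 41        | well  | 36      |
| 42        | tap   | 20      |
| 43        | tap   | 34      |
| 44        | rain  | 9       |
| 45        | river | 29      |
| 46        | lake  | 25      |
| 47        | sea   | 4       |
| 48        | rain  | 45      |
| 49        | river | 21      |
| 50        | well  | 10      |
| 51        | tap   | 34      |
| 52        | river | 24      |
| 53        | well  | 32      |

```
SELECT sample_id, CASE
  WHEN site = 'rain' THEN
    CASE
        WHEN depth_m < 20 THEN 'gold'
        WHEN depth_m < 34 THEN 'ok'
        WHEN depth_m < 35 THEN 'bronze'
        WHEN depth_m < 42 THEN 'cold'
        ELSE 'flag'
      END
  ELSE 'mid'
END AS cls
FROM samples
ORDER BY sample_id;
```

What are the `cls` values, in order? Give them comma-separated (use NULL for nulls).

mid, mid, mid, mid, gold, mid, mid, mid, flag, mid, mid, mid, mid, mid

sample_id=40: site='tap' → outer ELSE → mid
sample_id=41: site='well' → outer ELSE → mid
sample_id=42: site='tap' → outer ELSE → mid
sample_id=43: site='tap' → outer ELSE → mid
sample_id=44: site='rain' → inner[depth_m < 20] → gold
sample_id=45: site='river' → outer ELSE → mid
sample_id=46: site='lake' → outer ELSE → mid
sample_id=47: site='sea' → outer ELSE → mid
sample_id=48: site='rain' → inner[ELSE] → flag
sample_id=49: site='river' → outer ELSE → mid
sample_id=50: site='well' → outer ELSE → mid
sample_id=51: site='tap' → outer ELSE → mid
sample_id=52: site='river' → outer ELSE → mid
sample_id=53: site='well' → outer ELSE → mid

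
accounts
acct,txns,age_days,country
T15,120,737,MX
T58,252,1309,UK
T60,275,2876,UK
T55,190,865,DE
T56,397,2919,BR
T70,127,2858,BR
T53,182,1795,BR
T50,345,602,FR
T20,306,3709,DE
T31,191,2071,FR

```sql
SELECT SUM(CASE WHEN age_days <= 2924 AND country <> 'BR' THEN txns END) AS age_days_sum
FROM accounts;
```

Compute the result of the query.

acct=T15: ✓ → 120
acct=T58: ✓ → 252
acct=T60: ✓ → 275
acct=T55: ✓ → 190
acct=T56: ✗
acct=T70: ✗
acct=T53: ✗
acct=T50: ✓ → 345
acct=T20: ✗
acct=T31: ✓ → 191
age_days_sum = 120 + 252 + 275 + 190 + 345 + 191 = 1373

1373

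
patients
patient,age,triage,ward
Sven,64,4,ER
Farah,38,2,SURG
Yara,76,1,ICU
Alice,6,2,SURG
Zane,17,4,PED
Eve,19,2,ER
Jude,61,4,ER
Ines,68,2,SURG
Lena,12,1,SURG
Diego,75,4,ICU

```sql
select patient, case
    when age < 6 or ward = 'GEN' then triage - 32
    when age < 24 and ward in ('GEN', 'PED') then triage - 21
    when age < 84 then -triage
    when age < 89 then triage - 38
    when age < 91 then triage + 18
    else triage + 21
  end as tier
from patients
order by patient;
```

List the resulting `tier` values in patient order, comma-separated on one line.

-2, -4, -2, -2, -2, -4, -1, -4, -1, -17

patient=Alice: age < 84 → -2
patient=Diego: age < 84 → -4
patient=Eve: age < 84 → -2
patient=Farah: age < 84 → -2
patient=Ines: age < 84 → -2
patient=Jude: age < 84 → -4
patient=Lena: age < 84 → -1
patient=Sven: age < 84 → -4
patient=Yara: age < 84 → -1
patient=Zane: age < 24 and ward in ('GEN', 'PED') → -17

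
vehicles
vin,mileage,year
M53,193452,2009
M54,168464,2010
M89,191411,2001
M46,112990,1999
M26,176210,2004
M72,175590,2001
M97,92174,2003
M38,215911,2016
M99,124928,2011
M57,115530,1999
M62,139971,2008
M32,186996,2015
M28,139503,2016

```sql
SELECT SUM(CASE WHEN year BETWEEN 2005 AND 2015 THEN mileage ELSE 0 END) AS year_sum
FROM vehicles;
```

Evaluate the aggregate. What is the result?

813811

vin=M53: ✓ → 193452
vin=M54: ✓ → 168464
vin=M89: ✗
vin=M46: ✗
vin=M26: ✗
vin=M72: ✗
vin=M97: ✗
vin=M38: ✗
vin=M99: ✓ → 124928
vin=M57: ✗
vin=M62: ✓ → 139971
vin=M32: ✓ → 186996
vin=M28: ✗
year_sum = 193452 + 168464 + 124928 + 139971 + 186996 = 813811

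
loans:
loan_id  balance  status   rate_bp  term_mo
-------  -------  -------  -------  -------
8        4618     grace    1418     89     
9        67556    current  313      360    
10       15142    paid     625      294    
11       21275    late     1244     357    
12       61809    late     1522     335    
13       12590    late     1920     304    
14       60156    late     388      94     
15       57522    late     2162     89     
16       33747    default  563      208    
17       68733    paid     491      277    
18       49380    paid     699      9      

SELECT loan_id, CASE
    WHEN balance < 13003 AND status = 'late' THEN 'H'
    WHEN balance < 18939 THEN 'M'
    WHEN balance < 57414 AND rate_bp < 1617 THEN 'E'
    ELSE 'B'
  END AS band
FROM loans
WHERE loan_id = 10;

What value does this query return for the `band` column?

loan_id = 10: balance=15142, status=paid, rate_bp=625, term_mo=294.
balance < 13003 AND status = 'late' → false
balance < 18939 → true → M

M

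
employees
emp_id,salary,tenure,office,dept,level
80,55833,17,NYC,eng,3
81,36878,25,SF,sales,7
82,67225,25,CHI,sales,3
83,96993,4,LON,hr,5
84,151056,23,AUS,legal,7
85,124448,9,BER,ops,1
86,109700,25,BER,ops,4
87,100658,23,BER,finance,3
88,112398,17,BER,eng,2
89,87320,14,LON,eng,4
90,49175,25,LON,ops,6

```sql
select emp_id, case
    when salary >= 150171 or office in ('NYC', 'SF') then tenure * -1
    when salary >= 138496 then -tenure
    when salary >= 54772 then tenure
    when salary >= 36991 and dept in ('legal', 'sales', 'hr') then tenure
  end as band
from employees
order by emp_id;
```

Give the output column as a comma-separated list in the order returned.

-17, -25, 25, 4, -23, 9, 25, 23, 17, 14, NULL

emp_id=80: salary >= 150171 or office in ('NYC', 'SF') → -17
emp_id=81: salary >= 150171 or office in ('NYC', 'SF') → -25
emp_id=82: salary >= 54772 → 25
emp_id=83: salary >= 54772 → 4
emp_id=84: salary >= 150171 or office in ('NYC', 'SF') → -23
emp_id=85: salary >= 54772 → 9
emp_id=86: salary >= 54772 → 25
emp_id=87: salary >= 54772 → 23
emp_id=88: salary >= 54772 → 17
emp_id=89: salary >= 54772 → 14
emp_id=90: (no match → NULL) → NULL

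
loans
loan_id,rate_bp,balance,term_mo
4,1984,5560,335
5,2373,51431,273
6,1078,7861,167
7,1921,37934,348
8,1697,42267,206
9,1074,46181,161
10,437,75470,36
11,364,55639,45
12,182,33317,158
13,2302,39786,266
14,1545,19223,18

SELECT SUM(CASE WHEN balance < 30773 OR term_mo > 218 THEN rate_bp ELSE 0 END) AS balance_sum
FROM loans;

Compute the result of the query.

loan_id=4: ✓ → 1984
loan_id=5: ✓ → 2373
loan_id=6: ✓ → 1078
loan_id=7: ✓ → 1921
loan_id=8: ✗
loan_id=9: ✗
loan_id=10: ✗
loan_id=11: ✗
loan_id=12: ✗
loan_id=13: ✓ → 2302
loan_id=14: ✓ → 1545
balance_sum = 1984 + 2373 + 1078 + 1921 + 2302 + 1545 = 11203

11203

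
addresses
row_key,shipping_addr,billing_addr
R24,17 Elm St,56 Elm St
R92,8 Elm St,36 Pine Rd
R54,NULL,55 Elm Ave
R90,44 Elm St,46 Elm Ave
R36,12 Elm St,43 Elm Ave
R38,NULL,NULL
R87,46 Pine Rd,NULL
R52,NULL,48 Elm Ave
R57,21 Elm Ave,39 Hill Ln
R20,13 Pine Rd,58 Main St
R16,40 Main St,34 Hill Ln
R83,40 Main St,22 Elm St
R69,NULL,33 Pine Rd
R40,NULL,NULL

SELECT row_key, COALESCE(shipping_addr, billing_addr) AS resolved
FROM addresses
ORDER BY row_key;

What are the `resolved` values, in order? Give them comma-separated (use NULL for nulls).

40 Main St, 13 Pine Rd, 17 Elm St, 12 Elm St, NULL, NULL, 48 Elm Ave, 55 Elm Ave, 21 Elm Ave, 33 Pine Rd, 40 Main St, 46 Pine Rd, 44 Elm St, 8 Elm St

row_key=R16: shipping_addr=40 Main St → 40 Main St
row_key=R20: shipping_addr=13 Pine Rd → 13 Pine Rd
row_key=R24: shipping_addr=17 Elm St → 17 Elm St
row_key=R36: shipping_addr=12 Elm St → 12 Elm St
row_key=R38: shipping_addr=NULL, billing_addr=NULL (all NULL) → NULL
row_key=R40: shipping_addr=NULL, billing_addr=NULL (all NULL) → NULL
row_key=R52: shipping_addr=NULL, billing_addr=48 Elm Ave → 48 Elm Ave
row_key=R54: shipping_addr=NULL, billing_addr=55 Elm Ave → 55 Elm Ave
row_key=R57: shipping_addr=21 Elm Ave → 21 Elm Ave
row_key=R69: shipping_addr=NULL, billing_addr=33 Pine Rd → 33 Pine Rd
row_key=R83: shipping_addr=40 Main St → 40 Main St
row_key=R87: shipping_addr=46 Pine Rd → 46 Pine Rd
row_key=R90: shipping_addr=44 Elm St → 44 Elm St
row_key=R92: shipping_addr=8 Elm St → 8 Elm St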